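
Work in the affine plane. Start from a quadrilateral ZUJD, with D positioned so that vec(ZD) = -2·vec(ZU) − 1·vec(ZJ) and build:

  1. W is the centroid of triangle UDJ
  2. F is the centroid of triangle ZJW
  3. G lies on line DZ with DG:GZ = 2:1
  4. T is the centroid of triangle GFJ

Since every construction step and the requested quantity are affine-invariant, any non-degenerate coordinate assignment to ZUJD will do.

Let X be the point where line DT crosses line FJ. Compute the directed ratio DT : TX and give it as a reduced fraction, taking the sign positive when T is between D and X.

DT:TX = 41/4

Work in coordinates with Z = (0, 0), U = (1, 0), J = (0, 1), D = (-2, -1).
1. W is the centroid of triangle UDJ ⇒ W = (-1/3, 0)
2. F is the centroid of triangle ZJW ⇒ F = (-1/9, 1/3)
3. G lies on line DZ with DG:GZ = 2:1 ⇒ G = (-2/3, -1/3)
4. T is the centroid of triangle GFJ ⇒ T = (-7/27, 1/3)
line DT meets FJ at X = (-11/123, 19/41)
T = D + t·(X−D) with t = 41/45, so DT:TX = 41/45:4/45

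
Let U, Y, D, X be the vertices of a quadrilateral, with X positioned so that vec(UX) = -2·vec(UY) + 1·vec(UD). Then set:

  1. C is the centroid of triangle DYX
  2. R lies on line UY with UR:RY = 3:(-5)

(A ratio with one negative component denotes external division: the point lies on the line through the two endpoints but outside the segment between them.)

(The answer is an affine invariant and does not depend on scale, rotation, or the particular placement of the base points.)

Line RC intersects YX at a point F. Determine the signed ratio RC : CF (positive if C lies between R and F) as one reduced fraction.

RC:CF = -19/4

Choose coordinates U = (0, 0), Y = (1, 0), D = (0, 1), X = (-2, 1).
1. C is the centroid of triangle DYX ⇒ C = (-1/3, 2/3)
2. R lies on line UY with UR:RY = 3:(-5) ⇒ R = (-3/2, 0)
line RC meets YX at F = (-11/19, 10/19)
C = R + t·(F−R) with t = 19/15, so RC:CF = 19/15:-4/15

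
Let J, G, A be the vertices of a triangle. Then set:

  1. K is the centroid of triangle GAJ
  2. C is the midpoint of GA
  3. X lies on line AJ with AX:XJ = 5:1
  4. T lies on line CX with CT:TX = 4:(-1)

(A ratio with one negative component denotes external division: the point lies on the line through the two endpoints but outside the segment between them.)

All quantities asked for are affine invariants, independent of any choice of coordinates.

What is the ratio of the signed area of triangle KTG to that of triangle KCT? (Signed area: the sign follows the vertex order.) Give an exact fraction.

[KTG]:[KCT] = 19/2

Assign J = (0, 0), G = (1, 0), A = (0, 1) — the answer is frame-independent, so this choice is without loss of generality.
1. K is the centroid of triangle GAJ ⇒ K = (1/3, 1/3)
2. C is the midpoint of GA ⇒ C = (1/2, 1/2)
3. X lies on line AJ with AX:XJ = 5:1 ⇒ X = (0, 1/6)
4. T lies on line CX with CT:TX = 4:(-1) ⇒ T = (-1/6, 1/18)
2·[KTG] = 19/54, 2·[KCT] = 1/27
[KTG]:[KCT] = 19/54:1/27 = 19/2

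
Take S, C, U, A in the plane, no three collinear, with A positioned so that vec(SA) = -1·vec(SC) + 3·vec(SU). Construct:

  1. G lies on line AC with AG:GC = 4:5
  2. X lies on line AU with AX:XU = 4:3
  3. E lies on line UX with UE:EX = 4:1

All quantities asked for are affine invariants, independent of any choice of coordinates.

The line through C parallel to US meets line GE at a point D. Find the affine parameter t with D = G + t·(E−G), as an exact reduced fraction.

t = -350/73

Assign S = (0, 0), C = (1, 0), U = (0, 1), A = (-1, 3) — the answer is frame-independent, so this choice is without loss of generality.
1. G lies on line AC with AG:GC = 4:5 ⇒ G = (-1/9, 5/3)
2. X lies on line AU with AX:XU = 4:3 ⇒ X = (-3/7, 13/7)
3. E lies on line UX with UE:EX = 4:1 ⇒ E = (-12/35, 59/35)
through C parallel to US: direction (0, -1); meets GE at D = (1, 115/73)
D = G + t·(E−G) with t = -350/73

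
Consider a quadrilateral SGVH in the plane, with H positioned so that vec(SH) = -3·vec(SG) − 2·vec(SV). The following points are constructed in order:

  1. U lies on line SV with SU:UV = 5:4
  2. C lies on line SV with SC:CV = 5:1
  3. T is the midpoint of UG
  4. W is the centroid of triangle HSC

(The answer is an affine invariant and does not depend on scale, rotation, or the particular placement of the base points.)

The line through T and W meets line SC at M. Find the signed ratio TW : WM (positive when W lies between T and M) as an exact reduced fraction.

TW:WM = -3/2

Assign S = (0, 0), G = (1, 0), V = (0, 1), H = (-3, -2) — the answer is frame-independent, so this choice is without loss of generality.
1. U lies on line SV with SU:UV = 5:4 ⇒ U = (0, 5/9)
2. C lies on line SV with SC:CV = 5:1 ⇒ C = (0, 5/6)
3. T is the midpoint of UG ⇒ T = (1/2, 5/18)
4. W is the centroid of triangle HSC ⇒ W = (-1, -7/18)
line TW meets SC at M = (0, 1/18)
W = T + t·(M−T) with t = 3, so TW:WM = 3:-2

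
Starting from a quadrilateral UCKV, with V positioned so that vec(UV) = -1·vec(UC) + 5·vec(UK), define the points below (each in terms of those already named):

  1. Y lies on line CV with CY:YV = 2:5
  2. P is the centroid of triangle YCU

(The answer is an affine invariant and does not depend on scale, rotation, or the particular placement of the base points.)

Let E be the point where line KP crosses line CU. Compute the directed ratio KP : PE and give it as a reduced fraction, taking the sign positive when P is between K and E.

Work in coordinates with U = (0, 0), C = (1, 0), K = (0, 1), V = (-1, 5).
1. Y lies on line CV with CY:YV = 2:5 ⇒ Y = (3/7, 10/7)
2. P is the centroid of triangle YCU ⇒ P = (10/21, 10/21)
line KP meets CU at E = (10/11, 0)
P = K + t·(E−K) with t = 11/21, so KP:PE = 11/21:10/21

KP:PE = 11/10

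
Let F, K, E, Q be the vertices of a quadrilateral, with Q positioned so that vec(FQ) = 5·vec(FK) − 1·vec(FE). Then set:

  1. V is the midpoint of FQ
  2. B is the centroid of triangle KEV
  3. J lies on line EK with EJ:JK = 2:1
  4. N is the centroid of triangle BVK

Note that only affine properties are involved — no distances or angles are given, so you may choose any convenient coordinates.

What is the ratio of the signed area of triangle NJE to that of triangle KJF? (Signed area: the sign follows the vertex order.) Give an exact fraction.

Assign F = (0, 0), K = (1, 0), E = (0, 1), Q = (5, -1) — the answer is frame-independent, so this choice is without loss of generality.
1. V is the midpoint of FQ ⇒ V = (5/2, -1/2)
2. B is the centroid of triangle KEV ⇒ B = (7/6, 1/6)
3. J lies on line EK with EJ:JK = 2:1 ⇒ J = (2/3, 1/3)
4. N is the centroid of triangle BVK ⇒ N = (14/9, -1/9)
2·[NJE] = -8/27, 2·[KJF] = 1/3
[NJE]:[KJF] = -8/27:1/3 = -8/9

[NJE]:[KJF] = -8/9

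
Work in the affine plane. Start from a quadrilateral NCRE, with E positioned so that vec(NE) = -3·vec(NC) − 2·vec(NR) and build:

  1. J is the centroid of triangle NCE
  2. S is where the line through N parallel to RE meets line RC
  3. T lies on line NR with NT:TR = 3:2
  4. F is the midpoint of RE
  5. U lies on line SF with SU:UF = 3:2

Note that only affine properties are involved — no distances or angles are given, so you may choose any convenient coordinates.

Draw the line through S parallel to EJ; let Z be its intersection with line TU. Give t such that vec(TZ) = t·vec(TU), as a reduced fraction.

Work in coordinates with N = (0, 0), C = (1, 0), R = (0, 1), E = (-3, -2).
1. J is the centroid of triangle NCE ⇒ J = (-2/3, -2/3)
2. S is where the line through N parallel to RE meets line RC ⇒ S = (1/2, 1/2)
3. T lies on line NR with NT:TR = 3:2 ⇒ T = (0, 3/5)
4. F is the midpoint of RE ⇒ F = (-3/2, -1/2)
5. U lies on line SF with SU:UF = 3:2 ⇒ U = (-7/10, -1/10)
through S parallel to EJ: direction (7/3, 4/3); meets TU at Z = (-9/10, -3/10)
Z = T + t·(U−T) with t = 9/7

t = 9/7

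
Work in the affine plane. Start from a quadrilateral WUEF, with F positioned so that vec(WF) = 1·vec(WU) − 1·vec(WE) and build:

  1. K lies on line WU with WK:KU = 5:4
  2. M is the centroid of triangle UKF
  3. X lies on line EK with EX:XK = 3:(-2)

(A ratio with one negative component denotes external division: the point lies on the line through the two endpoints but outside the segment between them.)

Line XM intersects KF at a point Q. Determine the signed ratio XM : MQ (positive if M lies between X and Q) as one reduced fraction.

Work in coordinates with W = (0, 0), U = (1, 0), E = (0, 1), F = (1, -1).
1. K lies on line WU with WK:KU = 5:4 ⇒ K = (5/9, 0)
2. M is the centroid of triangle UKF ⇒ M = (23/27, -1/3)
3. X lies on line EK with EX:XK = 3:(-2) ⇒ X = (5/3, -2)
line XM meets KF at Q = (-7/9, 3)
M = X + t·(Q−X) with t = 1/3, so XM:MQ = 1/3:2/3

XM:MQ = 1/2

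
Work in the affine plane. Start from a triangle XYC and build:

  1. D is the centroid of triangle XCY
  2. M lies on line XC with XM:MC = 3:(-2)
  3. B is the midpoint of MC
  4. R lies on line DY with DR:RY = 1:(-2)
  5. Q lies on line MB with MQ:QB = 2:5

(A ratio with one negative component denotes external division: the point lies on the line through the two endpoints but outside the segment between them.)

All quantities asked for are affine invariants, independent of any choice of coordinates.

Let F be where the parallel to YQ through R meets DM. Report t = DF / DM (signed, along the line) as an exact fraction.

Choose coordinates X = (0, 0), Y = (1, 0), C = (0, 1).
1. D is the centroid of triangle XCY ⇒ D = (1/3, 1/3)
2. M lies on line XC with XM:MC = 3:(-2) ⇒ M = (0, 3)
3. B is the midpoint of MC ⇒ B = (0, 2)
4. R lies on line DY with DR:RY = 1:(-2) ⇒ R = (-1/3, 2/3)
5. Q lies on line MB with MQ:QB = 2:5 ⇒ Q = (0, 19/7)
through R parallel to YQ: direction (-1, 19/7); meets DM at F = (68/111, -211/111)
F = D + t·(M−D) with t = -31/37

t = -31/37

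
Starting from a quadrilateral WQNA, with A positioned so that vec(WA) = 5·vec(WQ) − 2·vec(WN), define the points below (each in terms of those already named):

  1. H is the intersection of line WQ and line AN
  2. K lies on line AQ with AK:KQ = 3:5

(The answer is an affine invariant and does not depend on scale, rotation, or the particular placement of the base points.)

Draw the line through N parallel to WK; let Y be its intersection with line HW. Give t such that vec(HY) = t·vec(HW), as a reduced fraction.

t = -17/25

Assign W = (0, 0), Q = (1, 0), N = (0, 1), A = (5, -2) — the answer is frame-independent, so this choice is without loss of generality.
1. H is the intersection of line WQ and line AN ⇒ H = (5/3, 0)
2. K lies on line AQ with AK:KQ = 3:5 ⇒ K = (7/2, -5/4)
through N parallel to WK: direction (7/2, -5/4); meets HW at Y = (14/5, 0)
Y = H + t·(W−H) with t = -17/25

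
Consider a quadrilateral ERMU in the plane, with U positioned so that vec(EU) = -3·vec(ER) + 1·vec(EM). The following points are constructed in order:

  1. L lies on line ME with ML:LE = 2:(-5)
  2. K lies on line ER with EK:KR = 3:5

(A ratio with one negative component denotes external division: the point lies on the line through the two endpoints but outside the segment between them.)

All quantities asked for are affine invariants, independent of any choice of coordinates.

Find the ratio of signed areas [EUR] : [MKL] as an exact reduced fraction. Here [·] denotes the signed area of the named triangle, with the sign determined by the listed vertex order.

[EUR]:[MKL] = -4

Set E = (0, 0), R = (1, 0), M = (0, 1), U = (-3, 1); any affine frame gives the same invariant.
1. L lies on line ME with ML:LE = 2:(-5) ⇒ L = (0, 5/3)
2. K lies on line ER with EK:KR = 3:5 ⇒ K = (3/8, 0)
2·[EUR] = -1, 2·[MKL] = 1/4
[EUR]:[MKL] = -1:1/4 = -4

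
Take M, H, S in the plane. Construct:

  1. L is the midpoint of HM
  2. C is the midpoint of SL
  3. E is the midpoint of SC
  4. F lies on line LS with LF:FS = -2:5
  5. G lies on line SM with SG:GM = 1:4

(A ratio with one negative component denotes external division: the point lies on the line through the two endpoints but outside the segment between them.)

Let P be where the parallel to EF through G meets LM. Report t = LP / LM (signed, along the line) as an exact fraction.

t = 1/5

Assign M = (0, 0), H = (1, 0), S = (0, 1) — the answer is frame-independent, so this choice is without loss of generality.
1. L is the midpoint of HM ⇒ L = (1/2, 0)
2. C is the midpoint of SL ⇒ C = (1/4, 1/2)
3. E is the midpoint of SC ⇒ E = (1/8, 3/4)
4. F lies on line LS with LF:FS = -2:5 ⇒ F = (5/6, -2/3)
5. G lies on line SM with SG:GM = 1:4 ⇒ G = (0, 4/5)
through G parallel to EF: direction (17/24, -17/12); meets LM at P = (2/5, 0)
P = L + t·(M−L) with t = 1/5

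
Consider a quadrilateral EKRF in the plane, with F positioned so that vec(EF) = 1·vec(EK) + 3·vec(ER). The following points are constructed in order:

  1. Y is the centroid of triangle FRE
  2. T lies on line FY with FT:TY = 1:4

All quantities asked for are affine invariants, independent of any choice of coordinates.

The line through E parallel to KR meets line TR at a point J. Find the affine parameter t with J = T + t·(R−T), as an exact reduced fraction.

t = 53/38

Choose coordinates E = (0, 0), K = (1, 0), R = (0, 1), F = (1, 3).
1. Y is the centroid of triangle FRE ⇒ Y = (1/3, 4/3)
2. T lies on line FY with FT:TY = 1:4 ⇒ T = (13/15, 8/3)
through E parallel to KR: direction (-1, 1); meets TR at J = (-13/38, 13/38)
J = T + t·(R−T) with t = 53/38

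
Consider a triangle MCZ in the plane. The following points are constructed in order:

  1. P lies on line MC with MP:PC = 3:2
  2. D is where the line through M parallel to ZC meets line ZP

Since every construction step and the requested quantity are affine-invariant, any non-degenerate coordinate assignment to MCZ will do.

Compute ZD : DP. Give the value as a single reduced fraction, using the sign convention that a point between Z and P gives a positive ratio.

Set M = (0, 0), C = (1, 0), Z = (0, 1); any affine frame gives the same invariant.
1. P lies on line MC with MP:PC = 3:2 ⇒ P = (3/5, 0)
2. D is where the line through M parallel to ZC meets line ZP ⇒ D = (3/2, -3/2)
D = Z + t·(P−Z) with t = 5/2, so ZD:DP = t:(1−t) = 5/2:-3/2

ZD:DP = -5/3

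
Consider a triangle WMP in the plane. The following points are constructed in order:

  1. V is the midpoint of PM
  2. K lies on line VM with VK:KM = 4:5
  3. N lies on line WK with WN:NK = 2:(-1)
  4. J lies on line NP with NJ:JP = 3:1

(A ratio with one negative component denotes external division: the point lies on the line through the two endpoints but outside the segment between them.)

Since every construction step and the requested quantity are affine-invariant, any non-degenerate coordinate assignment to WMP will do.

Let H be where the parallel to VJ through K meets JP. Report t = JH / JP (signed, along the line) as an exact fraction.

t = -4/9

Work in coordinates with W = (0, 0), M = (1, 0), P = (0, 1).
1. V is the midpoint of PM ⇒ V = (1/2, 1/2)
2. K lies on line VM with VK:KM = 4:5 ⇒ K = (13/18, 5/18)
3. N lies on line WK with WN:NK = 2:(-1) ⇒ N = (13/9, 5/9)
4. J lies on line NP with NJ:JP = 3:1 ⇒ J = (13/36, 8/9)
through K parallel to VJ: direction (-5/36, 7/18); meets JP at H = (169/324, 68/81)
H = J + t·(P−J) with t = -4/9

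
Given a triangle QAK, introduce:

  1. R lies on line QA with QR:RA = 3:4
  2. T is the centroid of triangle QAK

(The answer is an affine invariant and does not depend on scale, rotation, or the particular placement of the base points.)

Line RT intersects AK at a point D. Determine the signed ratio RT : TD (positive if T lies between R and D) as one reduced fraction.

RT:TD = 5/7

Set Q = (0, 0), A = (1, 0), K = (0, 1); any affine frame gives the same invariant.
1. R lies on line QA with QR:RA = 3:4 ⇒ R = (3/7, 0)
2. T is the centroid of triangle QAK ⇒ T = (1/3, 1/3)
line RT meets AK at D = (1/5, 4/5)
T = R + t·(D−R) with t = 5/12, so RT:TD = 5/12:7/12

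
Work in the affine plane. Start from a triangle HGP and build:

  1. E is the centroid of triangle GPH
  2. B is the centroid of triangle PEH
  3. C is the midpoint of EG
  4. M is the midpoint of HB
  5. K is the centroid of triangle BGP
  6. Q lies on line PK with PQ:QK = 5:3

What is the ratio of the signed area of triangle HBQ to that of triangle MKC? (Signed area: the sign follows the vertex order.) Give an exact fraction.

[HBQ]:[MKC] = 3/19

Work in coordinates with H = (0, 0), G = (1, 0), P = (0, 1).
1. E is the centroid of triangle GPH ⇒ E = (1/3, 1/3)
2. B is the centroid of triangle PEH ⇒ B = (1/9, 4/9)
3. C is the midpoint of EG ⇒ C = (2/3, 1/6)
4. M is the midpoint of HB ⇒ M = (1/18, 2/9)
5. K is the centroid of triangle BGP ⇒ K = (10/27, 13/27)
6. Q lies on line PK with PQ:QK = 5:3 ⇒ Q = (25/108, 73/108)
2·[HBQ] = -1/36, 2·[MKC] = -19/108
[HBQ]:[MKC] = -1/36:-19/108 = 3/19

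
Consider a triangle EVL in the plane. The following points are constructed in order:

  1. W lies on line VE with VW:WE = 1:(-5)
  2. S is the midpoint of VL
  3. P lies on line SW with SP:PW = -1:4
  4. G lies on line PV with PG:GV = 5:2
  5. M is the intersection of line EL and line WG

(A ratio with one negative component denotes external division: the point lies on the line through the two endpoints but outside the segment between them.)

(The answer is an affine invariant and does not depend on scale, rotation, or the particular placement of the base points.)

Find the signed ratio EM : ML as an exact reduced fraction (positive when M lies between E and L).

Set E = (0, 0), V = (1, 0), L = (0, 1); any affine frame gives the same invariant.
1. W lies on line VE with VW:WE = 1:(-5) ⇒ W = (5/4, 0)
2. S is the midpoint of VL ⇒ S = (1/2, 1/2)
3. P lies on line SW with SP:PW = -1:4 ⇒ P = (1/4, 2/3)
4. G lies on line PV with PG:GV = 5:2 ⇒ G = (11/14, 4/21)
5. M is the intersection of line EL and line WG ⇒ M = (0, 20/39)
M = E + t·(L−E) with t = 20/39, so EM:ML = t:(1−t) = 20/39:19/39

EM:ML = 20/19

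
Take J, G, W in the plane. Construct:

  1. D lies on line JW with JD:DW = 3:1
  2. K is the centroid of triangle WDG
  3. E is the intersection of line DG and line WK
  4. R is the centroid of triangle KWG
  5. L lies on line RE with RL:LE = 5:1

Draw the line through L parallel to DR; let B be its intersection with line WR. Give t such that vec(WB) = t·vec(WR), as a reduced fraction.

t = 17/12

Choose coordinates J = (0, 0), G = (1, 0), W = (0, 1).
1. D lies on line JW with JD:DW = 3:1 ⇒ D = (0, 3/4)
2. K is the centroid of triangle WDG ⇒ K = (1/3, 7/12)
3. E is the intersection of line DG and line WK ⇒ E = (1/2, 3/8)
4. R is the centroid of triangle KWG ⇒ R = (4/9, 19/36)
5. L lies on line RE with RL:LE = 5:1 ⇒ L = (53/108, 173/432)
through L parallel to DR: direction (4/9, -2/9); meets WR at B = (17/27, 143/432)
B = W + t·(R−W) with t = 17/12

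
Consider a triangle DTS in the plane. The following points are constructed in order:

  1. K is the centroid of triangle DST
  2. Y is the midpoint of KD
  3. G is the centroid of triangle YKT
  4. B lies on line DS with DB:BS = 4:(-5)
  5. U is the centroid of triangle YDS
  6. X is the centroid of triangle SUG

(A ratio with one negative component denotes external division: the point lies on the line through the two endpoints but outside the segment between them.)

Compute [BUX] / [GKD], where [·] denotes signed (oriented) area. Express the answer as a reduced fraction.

Work in coordinates with D = (0, 0), T = (1, 0), S = (0, 1).
1. K is the centroid of triangle DST ⇒ K = (1/3, 1/3)
2. Y is the midpoint of KD ⇒ Y = (1/6, 1/6)
3. G is the centroid of triangle YKT ⇒ G = (1/2, 1/6)
4. B lies on line DS with DB:BS = 4:(-5) ⇒ B = (0, -4)
5. U is the centroid of triangle YDS ⇒ U = (1/18, 7/18)
6. X is the centroid of triangle SUG ⇒ X = (5/27, 14/27)
2·[BUX] = -91/162, 2·[GKD] = 1/9
[BUX]:[GKD] = -91/162:1/9 = -91/18

[BUX]:[GKD] = -91/18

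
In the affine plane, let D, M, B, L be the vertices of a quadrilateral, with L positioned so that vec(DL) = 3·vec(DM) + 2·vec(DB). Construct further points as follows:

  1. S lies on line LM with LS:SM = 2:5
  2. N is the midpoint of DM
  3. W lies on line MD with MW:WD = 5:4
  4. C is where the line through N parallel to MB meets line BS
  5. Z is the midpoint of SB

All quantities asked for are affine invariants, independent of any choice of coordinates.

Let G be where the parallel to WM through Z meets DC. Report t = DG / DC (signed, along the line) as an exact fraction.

t = 340/259

Work in coordinates with D = (0, 0), M = (1, 0), B = (0, 1), L = (3, 2).
1. S lies on line LM with LS:SM = 2:5 ⇒ S = (17/7, 10/7)
2. N is the midpoint of DM ⇒ N = (1/2, 0)
3. W lies on line MD with MW:WD = 5:4 ⇒ W = (4/9, 0)
4. C is where the line through N parallel to MB meets line BS ⇒ C = (-17/40, 37/40)
5. Z is the midpoint of SB ⇒ Z = (17/14, 17/14)
through Z parallel to WM: direction (5/9, 0); meets DC at G = (-289/518, 17/14)
G = D + t·(C−D) with t = 340/259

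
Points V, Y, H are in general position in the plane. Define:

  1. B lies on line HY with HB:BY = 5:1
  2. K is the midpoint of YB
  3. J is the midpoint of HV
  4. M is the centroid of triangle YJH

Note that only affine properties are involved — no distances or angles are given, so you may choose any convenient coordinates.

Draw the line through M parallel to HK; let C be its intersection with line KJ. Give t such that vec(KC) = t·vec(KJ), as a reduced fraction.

t = 1/3

Choose coordinates V = (0, 0), Y = (1, 0), H = (0, 1).
1. B lies on line HY with HB:BY = 5:1 ⇒ B = (5/6, 1/6)
2. K is the midpoint of YB ⇒ K = (11/12, 1/12)
3. J is the midpoint of HV ⇒ J = (0, 1/2)
4. M is the centroid of triangle YJH ⇒ M = (1/3, 1/2)
through M parallel to HK: direction (11/12, -11/12); meets KJ at C = (11/18, 2/9)
C = K + t·(J−K) with t = 1/3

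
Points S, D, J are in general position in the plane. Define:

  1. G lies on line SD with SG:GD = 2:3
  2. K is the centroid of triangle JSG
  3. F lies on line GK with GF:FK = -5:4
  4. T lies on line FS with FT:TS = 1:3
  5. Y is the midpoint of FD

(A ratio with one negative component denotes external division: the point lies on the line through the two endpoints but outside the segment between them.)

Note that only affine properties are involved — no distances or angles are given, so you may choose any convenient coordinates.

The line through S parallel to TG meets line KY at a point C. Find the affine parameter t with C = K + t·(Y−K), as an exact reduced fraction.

t = -64/51

Work in coordinates with S = (0, 0), D = (1, 0), J = (0, 1).
1. G lies on line SD with SG:GD = 2:3 ⇒ G = (2/5, 0)
2. K is the centroid of triangle JSG ⇒ K = (2/15, 1/3)
3. F lies on line GK with GF:FK = -5:4 ⇒ F = (-14/15, 5/3)
4. T lies on line FS with FT:TS = 1:3 ⇒ T = (-7/10, 5/4)
5. Y is the midpoint of FD ⇒ Y = (1/30, 5/6)
through S parallel to TG: direction (11/10, -5/4); meets KY at C = (22/85, -5/17)
C = K + t·(Y−K) with t = -64/51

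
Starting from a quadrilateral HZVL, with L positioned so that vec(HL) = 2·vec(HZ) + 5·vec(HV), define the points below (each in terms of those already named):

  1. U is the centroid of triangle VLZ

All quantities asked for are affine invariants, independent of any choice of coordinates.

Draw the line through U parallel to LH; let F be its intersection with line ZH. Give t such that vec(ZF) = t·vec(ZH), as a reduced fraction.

t = 4/5

Assign H = (0, 0), Z = (1, 0), V = (0, 1), L = (2, 5) — the answer is frame-independent, so this choice is without loss of generality.
1. U is the centroid of triangle VLZ ⇒ U = (1, 2)
through U parallel to LH: direction (-2, -5); meets ZH at F = (1/5, 0)
F = Z + t·(H−Z) with t = 4/5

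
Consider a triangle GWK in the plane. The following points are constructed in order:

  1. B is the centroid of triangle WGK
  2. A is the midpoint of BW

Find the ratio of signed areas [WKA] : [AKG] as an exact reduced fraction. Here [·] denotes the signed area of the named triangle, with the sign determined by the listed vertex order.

[WKA]:[AKG] = 1/4

Choose coordinates G = (0, 0), W = (1, 0), K = (0, 1).
1. B is the centroid of triangle WGK ⇒ B = (1/3, 1/3)
2. A is the midpoint of BW ⇒ A = (2/3, 1/6)
2·[WKA] = 1/6, 2·[AKG] = 2/3
[WKA]:[AKG] = 1/6:2/3 = 1/4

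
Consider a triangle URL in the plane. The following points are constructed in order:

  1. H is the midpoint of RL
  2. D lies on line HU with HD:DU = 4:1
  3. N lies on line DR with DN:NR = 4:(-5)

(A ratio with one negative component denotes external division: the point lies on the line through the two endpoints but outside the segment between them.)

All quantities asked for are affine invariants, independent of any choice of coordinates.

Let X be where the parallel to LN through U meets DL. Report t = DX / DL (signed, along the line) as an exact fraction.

Work in coordinates with U = (0, 0), R = (1, 0), L = (0, 1).
1. H is the midpoint of RL ⇒ H = (1/2, 1/2)
2. D lies on line HU with HD:DU = 4:1 ⇒ D = (1/10, 1/10)
3. N lies on line DR with DN:NR = 4:(-5) ⇒ N = (-7/2, 1/2)
through U parallel to LN: direction (-7/2, -1/2); meets DL at X = (7/64, 1/64)
X = D + t·(L−D) with t = -3/32

t = -3/32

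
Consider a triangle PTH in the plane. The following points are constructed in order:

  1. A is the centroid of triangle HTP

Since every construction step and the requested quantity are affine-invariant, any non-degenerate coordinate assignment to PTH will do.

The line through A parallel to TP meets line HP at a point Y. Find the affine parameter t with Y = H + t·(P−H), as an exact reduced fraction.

Assign P = (0, 0), T = (1, 0), H = (0, 1) — the answer is frame-independent, so this choice is without loss of generality.
1. A is the centroid of triangle HTP ⇒ A = (1/3, 1/3)
through A parallel to TP: direction (-1, 0); meets HP at Y = (0, 1/3)
Y = H + t·(P−H) with t = 2/3

t = 2/3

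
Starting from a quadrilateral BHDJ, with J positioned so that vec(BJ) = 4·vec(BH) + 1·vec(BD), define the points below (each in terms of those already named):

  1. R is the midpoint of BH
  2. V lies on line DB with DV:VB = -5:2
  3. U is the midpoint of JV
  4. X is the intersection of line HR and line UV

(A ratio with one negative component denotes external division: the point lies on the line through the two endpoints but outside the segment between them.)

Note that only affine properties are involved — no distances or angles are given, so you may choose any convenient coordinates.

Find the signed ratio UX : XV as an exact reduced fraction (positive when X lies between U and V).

UX:XV = 1/4

Assign B = (0, 0), H = (1, 0), D = (0, 1), J = (4, 1) — the answer is frame-independent, so this choice is without loss of generality.
1. R is the midpoint of BH ⇒ R = (1/2, 0)
2. V lies on line DB with DV:VB = -5:2 ⇒ V = (0, -2/3)
3. U is the midpoint of JV ⇒ U = (2, 1/6)
4. X is the intersection of line HR and line UV ⇒ X = (8/5, 0)
X = U + t·(V−U) with t = 1/5, so UX:XV = t:(1−t) = 1/5:4/5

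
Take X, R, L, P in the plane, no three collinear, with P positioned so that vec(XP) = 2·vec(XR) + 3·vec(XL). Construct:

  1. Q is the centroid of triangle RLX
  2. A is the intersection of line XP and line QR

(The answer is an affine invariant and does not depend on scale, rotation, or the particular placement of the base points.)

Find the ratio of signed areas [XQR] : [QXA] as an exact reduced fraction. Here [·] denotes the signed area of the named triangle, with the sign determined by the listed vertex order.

[XQR]:[QXA] = 8

Assign X = (0, 0), R = (1, 0), L = (0, 1), P = (2, 3) — the answer is frame-independent, so this choice is without loss of generality.
1. Q is the centroid of triangle RLX ⇒ Q = (1/3, 1/3)
2. A is the intersection of line XP and line QR ⇒ A = (1/4, 3/8)
2·[XQR] = -1/3, 2·[QXA] = -1/24
[XQR]:[QXA] = -1/3:-1/24 = 8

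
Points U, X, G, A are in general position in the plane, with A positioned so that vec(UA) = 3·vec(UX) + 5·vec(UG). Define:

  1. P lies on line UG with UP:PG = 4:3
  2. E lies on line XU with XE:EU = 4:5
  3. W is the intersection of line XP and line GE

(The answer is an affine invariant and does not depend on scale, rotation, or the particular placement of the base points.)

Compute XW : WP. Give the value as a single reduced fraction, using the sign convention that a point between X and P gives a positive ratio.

Assign U = (0, 0), X = (1, 0), G = (0, 1), A = (3, 5) — the answer is frame-independent, so this choice is without loss of generality.
1. P lies on line UG with UP:PG = 4:3 ⇒ P = (0, 4/7)
2. E lies on line XU with XE:EU = 4:5 ⇒ E = (5/9, 0)
3. W is the intersection of line XP and line GE ⇒ W = (15/43, 16/43)
W = X + t·(P−X) with t = 28/43, so XW:WP = t:(1−t) = 28/43:15/43

XW:WP = 28/15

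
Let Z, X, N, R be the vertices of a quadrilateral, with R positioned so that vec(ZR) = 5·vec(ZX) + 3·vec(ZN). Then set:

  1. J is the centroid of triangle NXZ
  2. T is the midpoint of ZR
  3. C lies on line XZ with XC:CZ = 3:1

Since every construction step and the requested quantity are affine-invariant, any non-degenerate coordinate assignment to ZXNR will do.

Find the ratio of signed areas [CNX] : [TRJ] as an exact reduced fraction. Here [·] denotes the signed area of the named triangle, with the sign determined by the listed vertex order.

[CNX]:[TRJ] = -9/4

Set Z = (0, 0), X = (1, 0), N = (0, 1), R = (5, 3); any affine frame gives the same invariant.
1. J is the centroid of triangle NXZ ⇒ J = (1/3, 1/3)
2. T is the midpoint of ZR ⇒ T = (5/2, 3/2)
3. C lies on line XZ with XC:CZ = 3:1 ⇒ C = (1/4, 0)
2·[CNX] = -3/4, 2·[TRJ] = 1/3
[CNX]:[TRJ] = -3/4:1/3 = -9/4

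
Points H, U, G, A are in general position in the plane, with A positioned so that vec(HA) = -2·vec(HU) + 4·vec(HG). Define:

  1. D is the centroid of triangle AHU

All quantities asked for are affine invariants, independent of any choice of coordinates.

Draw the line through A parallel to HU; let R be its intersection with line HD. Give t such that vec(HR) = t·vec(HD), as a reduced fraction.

Work in coordinates with H = (0, 0), U = (1, 0), G = (0, 1), A = (-2, 4).
1. D is the centroid of triangle AHU ⇒ D = (-1/3, 4/3)
through A parallel to HU: direction (1, 0); meets HD at R = (-1, 4)
R = H + t·(D−H) with t = 3

t = 3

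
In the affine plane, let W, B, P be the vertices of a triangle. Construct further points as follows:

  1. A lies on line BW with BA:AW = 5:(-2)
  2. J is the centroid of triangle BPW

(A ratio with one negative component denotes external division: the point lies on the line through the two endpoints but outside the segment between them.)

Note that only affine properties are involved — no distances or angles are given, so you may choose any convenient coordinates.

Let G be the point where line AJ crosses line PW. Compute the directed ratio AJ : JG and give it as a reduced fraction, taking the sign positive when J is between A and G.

AJ:JG = -3

Choose coordinates W = (0, 0), B = (1, 0), P = (0, 1).
1. A lies on line BW with BA:AW = 5:(-2) ⇒ A = (-2/3, 0)
2. J is the centroid of triangle BPW ⇒ J = (1/3, 1/3)
line AJ meets PW at G = (0, 2/9)
J = A + t·(G−A) with t = 3/2, so AJ:JG = 3/2:-1/2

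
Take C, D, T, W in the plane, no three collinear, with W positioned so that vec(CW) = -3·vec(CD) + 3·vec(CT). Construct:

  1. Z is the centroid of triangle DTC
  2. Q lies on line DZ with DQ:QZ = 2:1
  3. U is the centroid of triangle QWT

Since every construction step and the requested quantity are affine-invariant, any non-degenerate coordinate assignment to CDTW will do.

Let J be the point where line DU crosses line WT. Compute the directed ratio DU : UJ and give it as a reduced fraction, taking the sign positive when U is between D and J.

Assign C = (0, 0), D = (1, 0), T = (0, 1), W = (-3, 3) — the answer is frame-independent, so this choice is without loss of generality.
1. Z is the centroid of triangle DTC ⇒ Z = (1/3, 1/3)
2. Q lies on line DZ with DQ:QZ = 2:1 ⇒ Q = (5/9, 2/9)
3. U is the centroid of triangle QWT ⇒ U = (-22/27, 38/27)
line DU meets WT at J = (-33/16, 19/8)
U = D + t·(J−D) with t = 16/27, so DU:UJ = 16/27:11/27

DU:UJ = 16/11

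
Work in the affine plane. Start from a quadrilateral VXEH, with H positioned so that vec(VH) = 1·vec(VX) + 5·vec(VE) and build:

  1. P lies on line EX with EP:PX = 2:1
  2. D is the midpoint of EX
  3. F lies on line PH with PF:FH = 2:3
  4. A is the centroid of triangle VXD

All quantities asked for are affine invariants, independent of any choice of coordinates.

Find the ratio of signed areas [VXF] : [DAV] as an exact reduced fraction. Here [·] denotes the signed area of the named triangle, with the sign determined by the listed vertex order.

Set V = (0, 0), X = (1, 0), E = (0, 1), H = (1, 5); any affine frame gives the same invariant.
1. P lies on line EX with EP:PX = 2:1 ⇒ P = (2/3, 1/3)
2. D is the midpoint of EX ⇒ D = (1/2, 1/2)
3. F lies on line PH with PF:FH = 2:3 ⇒ F = (4/5, 11/5)
4. A is the centroid of triangle VXD ⇒ A = (1/2, 1/6)
2·[VXF] = 11/5, 2·[DAV] = -1/6
[VXF]:[DAV] = 11/5:-1/6 = -66/5

[VXF]:[DAV] = -66/5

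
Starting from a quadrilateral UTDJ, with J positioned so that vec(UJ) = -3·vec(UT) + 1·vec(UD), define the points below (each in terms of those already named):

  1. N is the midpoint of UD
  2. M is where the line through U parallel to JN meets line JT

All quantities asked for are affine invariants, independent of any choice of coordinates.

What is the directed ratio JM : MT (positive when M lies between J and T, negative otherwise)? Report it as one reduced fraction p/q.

Work in coordinates with U = (0, 0), T = (1, 0), D = (0, 1), J = (-3, 1).
1. N is the midpoint of UD ⇒ N = (0, 1/2)
2. M is where the line through U parallel to JN meets line JT ⇒ M = (3, -1/2)
M = J + t·(T−J) with t = 3/2, so JM:MT = t:(1−t) = 3/2:-1/2

JM:MT = -3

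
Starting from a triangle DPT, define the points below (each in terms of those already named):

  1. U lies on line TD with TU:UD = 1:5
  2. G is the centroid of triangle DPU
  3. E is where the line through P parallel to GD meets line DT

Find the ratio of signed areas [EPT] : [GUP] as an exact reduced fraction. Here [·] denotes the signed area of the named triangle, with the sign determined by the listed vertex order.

[EPT]:[GUP] = -33/5

Set D = (0, 0), P = (1, 0), T = (0, 1); any affine frame gives the same invariant.
1. U lies on line TD with TU:UD = 1:5 ⇒ U = (0, 5/6)
2. G is the centroid of triangle DPU ⇒ G = (1/3, 5/18)
3. E is where the line through P parallel to GD meets line DT ⇒ E = (0, -5/6)
2·[EPT] = 11/6, 2·[GUP] = -5/18
[EPT]:[GUP] = 11/6:-5/18 = -33/5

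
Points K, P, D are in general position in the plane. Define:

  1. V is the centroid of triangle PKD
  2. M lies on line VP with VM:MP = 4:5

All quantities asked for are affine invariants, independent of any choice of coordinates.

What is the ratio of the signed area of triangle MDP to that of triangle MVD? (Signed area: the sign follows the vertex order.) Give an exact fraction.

Set K = (0, 0), P = (1, 0), D = (0, 1); any affine frame gives the same invariant.
1. V is the centroid of triangle PKD ⇒ V = (1/3, 1/3)
2. M lies on line VP with VM:MP = 4:5 ⇒ M = (17/27, 5/27)
2·[MDP] = -5/27, 2·[MVD] = -4/27
[MDP]:[MVD] = -5/27:-4/27 = 5/4

[MDP]:[MVD] = 5/4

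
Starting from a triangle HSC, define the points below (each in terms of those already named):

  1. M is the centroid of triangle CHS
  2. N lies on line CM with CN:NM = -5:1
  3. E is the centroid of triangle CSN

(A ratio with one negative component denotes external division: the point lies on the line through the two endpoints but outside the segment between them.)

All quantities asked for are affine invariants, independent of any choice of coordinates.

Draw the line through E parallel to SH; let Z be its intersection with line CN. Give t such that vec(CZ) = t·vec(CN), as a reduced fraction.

t = 11/15

Assign H = (0, 0), S = (1, 0), C = (0, 1) — the answer is frame-independent, so this choice is without loss of generality.
1. M is the centroid of triangle CHS ⇒ M = (1/3, 1/3)
2. N lies on line CM with CN:NM = -5:1 ⇒ N = (5/12, 1/6)
3. E is the centroid of triangle CSN ⇒ E = (17/36, 7/18)
through E parallel to SH: direction (-1, 0); meets CN at Z = (11/36, 7/18)
Z = C + t·(N−C) with t = 11/15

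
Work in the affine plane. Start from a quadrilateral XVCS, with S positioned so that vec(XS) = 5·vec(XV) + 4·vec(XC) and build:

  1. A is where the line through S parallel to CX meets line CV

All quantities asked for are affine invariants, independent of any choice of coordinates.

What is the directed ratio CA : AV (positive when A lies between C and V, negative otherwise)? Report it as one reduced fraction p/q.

CA:AV = -5/4

Choose coordinates X = (0, 0), V = (1, 0), C = (0, 1), S = (5, 4).
1. A is where the line through S parallel to CX meets line CV ⇒ A = (5, -4)
A = C + t·(V−C) with t = 5, so CA:AV = t:(1−t) = 5:-4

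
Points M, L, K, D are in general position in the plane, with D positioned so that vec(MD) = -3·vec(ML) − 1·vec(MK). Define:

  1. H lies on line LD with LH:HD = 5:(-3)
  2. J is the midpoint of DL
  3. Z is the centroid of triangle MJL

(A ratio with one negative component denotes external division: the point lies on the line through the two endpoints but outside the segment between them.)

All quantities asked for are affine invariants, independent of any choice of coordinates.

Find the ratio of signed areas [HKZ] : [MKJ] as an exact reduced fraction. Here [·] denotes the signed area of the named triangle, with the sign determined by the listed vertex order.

[HKZ]:[MKJ] = -21/2

Set M = (0, 0), L = (1, 0), K = (0, 1), D = (-3, -1); any affine frame gives the same invariant.
1. H lies on line LD with LH:HD = 5:(-3) ⇒ H = (-9, -5/2)
2. J is the midpoint of DL ⇒ J = (-1, -1/2)
3. Z is the centroid of triangle MJL ⇒ Z = (0, -1/6)
2·[HKZ] = -21/2, 2·[MKJ] = 1
[HKZ]:[MKJ] = -21/2:1 = -21/2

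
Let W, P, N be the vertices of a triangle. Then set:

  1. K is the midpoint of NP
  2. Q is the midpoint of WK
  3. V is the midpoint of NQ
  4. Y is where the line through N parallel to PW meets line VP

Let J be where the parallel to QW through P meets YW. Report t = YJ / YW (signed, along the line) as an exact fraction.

Choose coordinates W = (0, 0), P = (1, 0), N = (0, 1).
1. K is the midpoint of NP ⇒ K = (1/2, 1/2)
2. Q is the midpoint of WK ⇒ Q = (1/4, 1/4)
3. V is the midpoint of NQ ⇒ V = (1/8, 5/8)
4. Y is where the line through N parallel to PW meets line VP ⇒ Y = (-2/5, 1)
through P parallel to QW: direction (-1/4, -1/4); meets YW at J = (2/7, -5/7)
J = Y + t·(W−Y) with t = 12/7

t = 12/7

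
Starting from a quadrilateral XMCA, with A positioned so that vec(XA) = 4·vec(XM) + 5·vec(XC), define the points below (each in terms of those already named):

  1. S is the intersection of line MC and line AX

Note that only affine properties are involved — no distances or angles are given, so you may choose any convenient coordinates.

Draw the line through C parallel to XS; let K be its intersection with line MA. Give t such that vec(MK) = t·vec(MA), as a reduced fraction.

t = 9/5

Set X = (0, 0), M = (1, 0), C = (0, 1), A = (4, 5); any affine frame gives the same invariant.
1. S is the intersection of line MC and line AX ⇒ S = (4/9, 5/9)
through C parallel to XS: direction (4/9, 5/9); meets MA at K = (32/5, 9)
K = M + t·(A−M) with t = 9/5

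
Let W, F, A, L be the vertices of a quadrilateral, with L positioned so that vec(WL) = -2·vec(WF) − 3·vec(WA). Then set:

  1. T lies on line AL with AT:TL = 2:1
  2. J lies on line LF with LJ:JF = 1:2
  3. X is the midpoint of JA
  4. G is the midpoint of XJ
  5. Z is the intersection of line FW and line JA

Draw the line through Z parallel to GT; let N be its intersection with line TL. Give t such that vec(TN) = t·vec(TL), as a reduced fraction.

t = -10/9

Set W = (0, 0), F = (1, 0), A = (0, 1), L = (-2, -3); any affine frame gives the same invariant.
1. T lies on line AL with AT:TL = 2:1 ⇒ T = (-4/3, -5/3)
2. J lies on line LF with LJ:JF = 1:2 ⇒ J = (-1, -2)
3. X is the midpoint of JA ⇒ X = (-1/2, -1/2)
4. G is the midpoint of XJ ⇒ G = (-3/4, -5/4)
5. Z is the intersection of line FW and line JA ⇒ Z = (-1/3, 0)
through Z parallel to GT: direction (-7/12, -5/12); meets TL at N = (-16/27, -5/27)
N = T + t·(L−T) with t = -10/9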